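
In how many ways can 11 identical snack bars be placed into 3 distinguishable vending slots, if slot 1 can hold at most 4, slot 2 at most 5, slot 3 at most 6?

15

By stars and bars, unrestricted non-negative solutions to x_1+…+x_3 = 11 number C(11+2,2) = 78.
Subtract solutions that violate a single cap (substitute x_i' = x_i − (cap_i+1)): x_1 ≥ 5 gives C(8,2) = 28; x_2 ≥ 6 gives C(7,2) = 21; x_3 ≥ 7 gives C(6,2) = 15. Together 64.
Add back pairs where two caps are both exceeded: 1 + 0 + 0 = 1.
By inclusion–exclusion the count is 78 − 64 + 1 = 15.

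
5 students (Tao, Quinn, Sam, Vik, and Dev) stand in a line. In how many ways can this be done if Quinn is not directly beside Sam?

72

Of the 5! = 120 arrangements, those with Quinn and Sam adjacent number 2 × 4! = 48 (treat the pair as a block with 2 internal orders).
So 120 − 48 = 72 arrangements keep them apart.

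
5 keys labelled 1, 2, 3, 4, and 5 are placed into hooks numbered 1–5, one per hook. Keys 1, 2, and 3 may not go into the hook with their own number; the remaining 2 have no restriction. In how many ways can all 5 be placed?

Let Aᵢ (for i ∈ {1, 2, 3}) be the placements that put key i in its forbidden hook. Any j of these fix j positions, leaving (5−j)! ways to fill the rest, and there are C(3,j) ways to pick which j.
By inclusion–exclusion, the number of valid placements is Σ_{j=0}^{3} (−1)^j C(3,j)·(5−j)!.
Computing: 120 − 72 + 18 − 2 = 64.

64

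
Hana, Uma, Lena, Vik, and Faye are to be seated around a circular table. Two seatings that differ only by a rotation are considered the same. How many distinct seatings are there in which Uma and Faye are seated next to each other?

Treat {Uma, Faye} as one unit (2 internal orders) and seat the resulting 4 units around the table: (3)! circular arrangements.
So 2 × (3)! = 2 × 6 = 12.

12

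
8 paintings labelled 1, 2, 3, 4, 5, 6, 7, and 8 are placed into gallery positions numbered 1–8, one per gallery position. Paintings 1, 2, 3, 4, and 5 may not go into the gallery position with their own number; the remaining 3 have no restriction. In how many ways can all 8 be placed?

Let Aᵢ (for 1 ≤ i ≤ 5) be the placements that put painting i in its forbidden gallery position. Any j of these fix j positions, leaving (8−j)! ways to fill the rest, and there are C(5,j) ways to pick which j.
By inclusion–exclusion, the number of valid placements is Σ_{j=0}^{5} (−1)^j C(5,j)·(8−j)!.
Computing: 40320 − 25200 + 7200 − 1200 + 120 − 6 = 21234.

21234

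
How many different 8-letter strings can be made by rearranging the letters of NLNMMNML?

Letter multiplicities in NLNMMNML: L×2, M×3, N×3.
So there are 8! / (3!·3!·2!) = 560 distinguishable arrangements.

560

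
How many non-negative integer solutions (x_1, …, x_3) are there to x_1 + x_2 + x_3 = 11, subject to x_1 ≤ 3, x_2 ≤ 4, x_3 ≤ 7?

10

By stars and bars, unrestricted non-negative solutions to x_1+…+x_3 = 11 number C(11+2,2) = 78.
Subtract solutions that violate a single cap (substitute x_i' = x_i − (cap_i+1)): x_1 ≥ 4 gives C(9,2) = 36; x_2 ≥ 5 gives C(8,2) = 28; x_3 ≥ 8 gives C(5,2) = 10. Together 74.
Add back pairs where two caps are both exceeded: 6 + 0 + 0 = 6.
By inclusion–exclusion the count is 78 − 74 + 6 = 10.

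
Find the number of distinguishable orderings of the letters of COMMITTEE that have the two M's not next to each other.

Total arrangements of COMMITTEE: 9!/(2!·2!·2!) = 45360.
Arrangements with the M's together: treat MM as one letter, giving (8)!/(2!·2!) = 10080.
Subtracting, 45360 − 10080 = 35280 arrangements keep the M's apart.

35280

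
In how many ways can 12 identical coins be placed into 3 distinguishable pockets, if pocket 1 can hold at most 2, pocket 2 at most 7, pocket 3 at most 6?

Without the upper bounds there are C(14,2) = 91 ways to split 12 among 3 pockets.
Subtract solutions that violate a single cap (substitute x_i' = x_i − (cap_i+1)): x_1 ≥ 3 gives C(11,2) = 55; x_2 ≥ 8 gives C(6,2) = 15; x_3 ≥ 7 gives C(7,2) = 21. Together 91.
Add back pairs where two caps are both exceeded: 3 + 6 + 0 = 9.
By inclusion–exclusion the count is 91 − 91 + 9 = 9.

9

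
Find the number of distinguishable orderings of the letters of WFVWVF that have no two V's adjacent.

Total arrangements of WFVWVF: 6!/(2!·2!·2!) = 90.
If the two V's are adjacent, glue them into one block, leaving 5 items to arrange: (5)!/(2!·2!) = 30 ways.
Subtracting, 90 − 30 = 60 arrangements keep the V's apart.

60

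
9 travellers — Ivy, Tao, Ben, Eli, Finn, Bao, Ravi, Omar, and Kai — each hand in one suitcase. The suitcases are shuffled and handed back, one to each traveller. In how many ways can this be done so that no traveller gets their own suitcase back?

133496

Let Aᵢ be the assignments in which traveller i gets their own suitcase. We want the size of the complement of A₁∪…∪A_9.
By inclusion–exclusion this is Σ_{j=0}^{9} (−1)^j C(9,j)·(9−j)!.
Computing: 362880 − 362880 + 181440 − 60480 + 15120 − 3024 + 504 − 72 + 9 − 1 = 133496.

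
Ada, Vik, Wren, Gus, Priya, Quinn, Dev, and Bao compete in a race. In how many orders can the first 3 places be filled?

336

There are 8 choices for 1st place, 7 for 2nd, and 6 for 3rd.
That gives 8 × 7 × 6 = 336.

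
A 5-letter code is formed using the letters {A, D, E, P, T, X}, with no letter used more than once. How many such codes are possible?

720

With no repetition, fill the 5 letters in order: 6 choices, then 5, down to 2.
6 × 5 × 4 × 3 × 2 = 720.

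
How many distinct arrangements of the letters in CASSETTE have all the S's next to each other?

1260

Treat the 2 copies of S as a single block. The multiset to arrange is then {SS, A, C, E, E, T, T}, 7 items in all.
That gives (7)!/(2!·2!) = 1260 arrangements.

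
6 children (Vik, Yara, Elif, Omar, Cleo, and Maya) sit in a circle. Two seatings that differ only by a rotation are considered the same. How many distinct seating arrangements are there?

Seat Vik anywhere (absorbing the rotational symmetry), then permute the other 5: (5)! = 120.

120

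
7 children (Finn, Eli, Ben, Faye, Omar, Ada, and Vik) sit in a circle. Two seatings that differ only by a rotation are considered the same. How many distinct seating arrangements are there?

720

Seat Finn anywhere (absorbing the rotational symmetry), then permute the other 6: (6)! = 720.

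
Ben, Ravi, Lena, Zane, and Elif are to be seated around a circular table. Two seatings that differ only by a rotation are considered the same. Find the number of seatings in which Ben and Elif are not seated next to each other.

Without the restriction there are (4)! = 24 seatings.
Those with Ben next to Elif: fuse the pair into one unit and seat 4 units around a circle — 2·(3)! = 12.
Subtracting, 24 − 12 = 12.

12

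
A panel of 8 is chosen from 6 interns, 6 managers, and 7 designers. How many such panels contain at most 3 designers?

Split by how many designers are chosen (0 through 3).
Sum: C(7,0)·C(12,8) + C(7,1)·C(12,7) + C(7,2)·C(12,6) + C(7,3)·C(12,5) = 495 + 5544 + 19404 + 27720 = 53163.

53163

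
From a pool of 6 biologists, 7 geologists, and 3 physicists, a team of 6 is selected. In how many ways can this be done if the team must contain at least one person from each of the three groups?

6006

Total 6-person selections from all 16: C(16,6) = 8008.
Selections missing a whole group: no biologists → C(10,6) = 210; no geologists → C(9,6) = 84; no physicists → C(13,6) = 1716.
Add back selections omitting two groups (i.e. drawn from a single group): C(6,6) + C(7,6) + C(3,6) = 8.
By inclusion–exclusion: 8008 − 2010 + 8 = 6006.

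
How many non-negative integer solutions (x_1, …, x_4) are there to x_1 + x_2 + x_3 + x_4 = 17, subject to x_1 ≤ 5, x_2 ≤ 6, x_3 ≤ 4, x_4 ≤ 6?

By stars and bars, unrestricted non-negative solutions to x_1+…+x_4 = 17 number C(17+3,3) = 1140.
Subtract solutions that violate a single cap (substitute x_i' = x_i − (cap_i+1)): x_1 ≥ 6 gives C(14,3) = 364; x_2 ≥ 7 gives C(13,3) = 286; x_3 ≥ 5 gives C(15,3) = 455; x_4 ≥ 7 gives C(13,3) = 286. Together 1391.
Add back pairs where two caps are both exceeded: 35 + 84 + 35 + 56 + 20 + 56 = 286.
By inclusion–exclusion the count is 1140 − 1391 + 286 = 35.

35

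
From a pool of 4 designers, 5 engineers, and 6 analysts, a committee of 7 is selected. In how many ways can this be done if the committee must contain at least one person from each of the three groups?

5949

With no constraint there are C(15,7) = 6435 possible selections.
Selections missing a whole group: no designers → C(11,7) = 330; no engineers → C(10,7) = 120; no analysts → C(9,7) = 36.
Add back selections omitting two groups (i.e. drawn from a single group): C(4,7) + C(5,7) + C(6,7) = 0.
By inclusion–exclusion: 6435 − 486 + 0 = 5949.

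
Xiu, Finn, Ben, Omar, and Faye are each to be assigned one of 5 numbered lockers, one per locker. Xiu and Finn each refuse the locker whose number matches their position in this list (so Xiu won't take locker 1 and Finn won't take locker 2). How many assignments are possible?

Let Aᵢ (for i ∈ {1, 2}) be the placements that put person i in their forbidden locker. Any j of these fix j positions, leaving (5−j)! ways to fill the rest, and there are C(2,j) ways to pick which j.
By inclusion–exclusion, the number of valid placements is Σ_{j=0}^{2} (−1)^j C(2,j)·(5−j)!.
Computing: 120 − 48 + 6 = 78.

78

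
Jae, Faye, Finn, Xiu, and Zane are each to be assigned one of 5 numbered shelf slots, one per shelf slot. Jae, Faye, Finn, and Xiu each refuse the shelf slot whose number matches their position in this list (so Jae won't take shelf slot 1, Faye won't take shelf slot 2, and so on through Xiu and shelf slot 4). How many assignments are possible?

Let Aᵢ (for 1 ≤ i ≤ 4) be the placements that put person i in their forbidden shelf slot. Any j of these fix j positions, leaving (5−j)! ways to fill the rest, and there are C(4,j) ways to pick which j.
By inclusion–exclusion, the number of valid placements is Σ_{j=0}^{4} (−1)^j C(4,j)·(5−j)!.
Computing: 120 − 96 + 36 − 8 + 1 = 53.

53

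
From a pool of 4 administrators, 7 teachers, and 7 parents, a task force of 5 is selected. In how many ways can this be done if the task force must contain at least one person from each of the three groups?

Total 5-person selections from all 18: C(18,5) = 8568.
Subtract selections that omit an entire group: no administrators → C(14,5) = 2002; no teachers → C(11,5) = 462; no parents → C(11,5) = 462.
Add back selections omitting two groups (i.e. drawn from a single group): C(4,5) + C(7,5) + C(7,5) = 42.
By inclusion–exclusion: 8568 − 2926 + 42 = 5684.

5684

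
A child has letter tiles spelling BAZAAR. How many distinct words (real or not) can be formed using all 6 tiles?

Letter multiplicities in BAZAAR: A×3, B×1, R×1, Z×1.
Dividing 6! = 720 by 3! = 6 for the repeated letters gives 120.

120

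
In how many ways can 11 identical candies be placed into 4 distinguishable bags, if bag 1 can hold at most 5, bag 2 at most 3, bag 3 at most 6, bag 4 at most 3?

Ignoring the caps, the number of non-negative solutions to x_1+…+x_4 = 11 is C(14,3) = 364.
Subtract solutions that violate a single cap (substitute x_i' = x_i − (cap_i+1)): x_1 ≥ 6 gives C(8,3) = 56; x_2 ≥ 4 gives C(10,3) = 120; x_3 ≥ 7 gives C(7,3) = 35; x_4 ≥ 4 gives C(10,3) = 120. Together 331.
Add back pairs where two caps are both exceeded: 4 + 0 + 4 + 1 + 20 + 1 = 30.
By inclusion–exclusion the count is 364 − 331 + 30 = 63.

63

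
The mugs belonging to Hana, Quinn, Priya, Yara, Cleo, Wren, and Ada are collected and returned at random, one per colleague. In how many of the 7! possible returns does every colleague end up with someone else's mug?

1854

This is the derangement count D_7: permutations of 7 items with no fixed point.
By inclusion–exclusion this is Σ_{j=0}^{7} (−1)^j C(7,j)·(7−j)!.
Computing: 5040 − 5040 + 2520 − 840 + 210 − 42 + 7 − 1 = 1854.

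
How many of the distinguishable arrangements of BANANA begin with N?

Fix N in the first position and arrange the remaining 5 letters.
Those 5 letters have A appearing 3 times, giving (5)!/(3!) = 20.

20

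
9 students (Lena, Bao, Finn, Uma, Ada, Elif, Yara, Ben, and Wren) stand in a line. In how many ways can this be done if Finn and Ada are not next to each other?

There are 9! = 362880 arrangements in all. If Finn and Ada are adjacent, merging them into one block gives 2·(8)! = 80640 arrangements.
So 362880 − 80640 = 282240 arrangements keep them apart.

282240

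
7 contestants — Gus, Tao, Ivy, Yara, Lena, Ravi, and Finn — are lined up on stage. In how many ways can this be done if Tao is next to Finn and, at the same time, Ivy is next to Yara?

Treat {Tao,Finn} as one block (2 orders) and {Ivy,Yara} as another (2 orders).
That leaves 5 units to arrange: 2 × 2 × 5! = 4 × 120 = 480.

480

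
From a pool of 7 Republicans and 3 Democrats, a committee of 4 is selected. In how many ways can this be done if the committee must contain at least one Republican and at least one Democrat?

Total 4-person selections from all 10: C(10,4) = 210.
Subtract selections that omit an entire group: no Republicans → C(3,4) = 0; no Democrats → C(7,4) = 35.
Both groups omitted at once is impossible, so 210 − 35 = 175.

175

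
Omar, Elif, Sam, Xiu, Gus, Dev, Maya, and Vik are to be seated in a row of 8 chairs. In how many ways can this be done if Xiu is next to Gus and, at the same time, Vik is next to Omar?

2880

Treat {Xiu,Gus} as one block (2 orders) and {Vik,Omar} as another (2 orders).
That leaves 6 units to arrange: 2 × 2 × 6! = 4 × 720 = 2880.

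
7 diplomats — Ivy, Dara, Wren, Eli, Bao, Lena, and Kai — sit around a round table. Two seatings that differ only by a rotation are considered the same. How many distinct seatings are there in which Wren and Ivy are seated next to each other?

240

Glue Wren and Ivy into a block (2 internal orders). Seating 6 units around a circle gives (5)! arrangements.
So 2 × (5)! = 2 × 120 = 240.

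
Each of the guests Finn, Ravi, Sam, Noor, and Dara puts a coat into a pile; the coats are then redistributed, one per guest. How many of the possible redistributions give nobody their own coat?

Let Aᵢ be the assignments in which guest i gets their own coat. We want the size of the complement of A₁∪…∪A_5.
By inclusion–exclusion this is Σ_{j=0}^{5} (−1)^j C(5,j)·(5−j)!.
Computing: 120 − 120 + 60 − 20 + 5 − 1 = 44.

44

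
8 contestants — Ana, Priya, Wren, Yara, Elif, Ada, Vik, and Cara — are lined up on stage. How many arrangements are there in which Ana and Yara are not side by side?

30240

There are 8! = 40320 arrangements in all. If Ana and Yara are adjacent, merging them into one block gives 2·(7)! = 10080 arrangements.
So 40320 − 10080 = 30240 arrangements keep them apart.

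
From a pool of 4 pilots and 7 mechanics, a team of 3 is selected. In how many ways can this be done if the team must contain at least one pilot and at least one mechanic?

Total 3-person selections from all 11: C(11,3) = 165.
Subtract selections that omit an entire group: no pilots → C(7,3) = 35; no mechanics → C(4,3) = 4.
Both groups omitted at once is impossible, so 165 − 39 = 126.

126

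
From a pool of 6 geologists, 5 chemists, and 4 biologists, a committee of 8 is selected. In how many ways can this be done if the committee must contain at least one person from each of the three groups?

6216

With no constraint there are C(15,8) = 6435 possible selections.
Selections missing a whole group: no geologists → C(9,8) = 9; no chemists → C(10,8) = 45; no biologists → C(11,8) = 165.
Add back selections omitting two groups (i.e. drawn from a single group): C(6,8) + C(5,8) + C(4,8) = 0.
By inclusion–exclusion: 6435 − 219 + 0 = 6216.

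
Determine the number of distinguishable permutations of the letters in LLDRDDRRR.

LLDRDDRRR has 9 letters with D appearing 3 times, L appearing twice, and R appearing 4 times.
Dividing 9! = 362880 by 4!·3!·2! = 288 for the repeated letters gives 1260.

1260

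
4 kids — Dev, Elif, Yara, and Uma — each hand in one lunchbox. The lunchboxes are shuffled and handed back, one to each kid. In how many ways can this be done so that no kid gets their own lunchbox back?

Let Aᵢ be the assignments in which kid i gets their own lunchbox. We want the size of the complement of A₁∪…∪A_4.
By inclusion–exclusion this is Σ_{j=0}^{4} (−1)^j C(4,j)·(4−j)!.
Computing: 24 − 24 + 12 − 4 + 1 = 9.

9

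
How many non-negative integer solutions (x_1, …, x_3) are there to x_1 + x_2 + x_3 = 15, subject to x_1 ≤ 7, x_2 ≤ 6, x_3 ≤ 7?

Without the upper bounds there are C(17,2) = 136 ways to split 15 among 3 variables.
Subtract solutions that violate a single cap (substitute x_i' = x_i − (cap_i+1)): x_1 ≥ 8 gives C(9,2) = 36; x_2 ≥ 7 gives C(10,2) = 45; x_3 ≥ 8 gives C(9,2) = 36. Together 117.
Add back pairs where two caps are both exceeded: 1 + 0 + 1 = 2.
By inclusion–exclusion the count is 136 − 117 + 2 = 21.

21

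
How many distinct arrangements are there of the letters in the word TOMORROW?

3360

Letter multiplicities in TOMORROW: M×1, O×3, R×2, T×1, W×1.
The number of distinct arrangements is 8!/(3!·2!) = 40320/12 = 3360.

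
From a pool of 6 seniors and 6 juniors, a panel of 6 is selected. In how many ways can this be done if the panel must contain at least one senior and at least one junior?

922

Unrestricted: C(12,6) = 924 ways to pick any 6 of the 12.
Subtract selections that omit an entire group: no seniors → C(6,6) = 1; no juniors → C(6,6) = 1.
Both groups omitted at once is impossible, so 924 − 2 = 922.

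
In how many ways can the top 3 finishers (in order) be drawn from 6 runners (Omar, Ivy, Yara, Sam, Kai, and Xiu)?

120

This is an ordered selection of 3 from 6: P(6,3).
That gives 6 × 5 × 4 = 120.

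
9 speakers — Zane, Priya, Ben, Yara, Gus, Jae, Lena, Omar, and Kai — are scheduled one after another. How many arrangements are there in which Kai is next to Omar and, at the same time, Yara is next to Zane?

Treat {Kai,Omar} as one block (2 orders) and {Yara,Zane} as another (2 orders).
That leaves 7 units to arrange: 2 × 2 × 7! = 4 × 5040 = 20160.

20160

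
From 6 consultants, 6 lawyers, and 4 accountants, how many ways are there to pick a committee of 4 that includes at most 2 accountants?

1771

Split by how many accountants are chosen (0 through 2).
Sum: C(4,0)·C(12,4) + C(4,1)·C(12,3) + C(4,2)·C(12,2) = 495 + 880 + 396 = 1771.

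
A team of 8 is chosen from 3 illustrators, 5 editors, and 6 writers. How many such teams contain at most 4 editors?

2919

Split by how many editors are chosen (0 through 4).
Sum: C(5,0)·C(9,8) + C(5,1)·C(9,7) + C(5,2)·C(9,6) + C(5,3)·C(9,5) + C(5,4)·C(9,4) = 9 + 180 + 840 + 1260 + 630 = 2919.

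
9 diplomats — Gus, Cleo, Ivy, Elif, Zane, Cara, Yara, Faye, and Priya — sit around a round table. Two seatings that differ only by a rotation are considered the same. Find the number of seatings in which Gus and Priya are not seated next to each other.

Without the restriction there are (8)! = 40320 seatings.
Seatings with Gus beside Priya: treat them as a block with 2 internal orders, giving 2 × (7)! = 10080.
Subtracting, 40320 − 10080 = 30240.

30240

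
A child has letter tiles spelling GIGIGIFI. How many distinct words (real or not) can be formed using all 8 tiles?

Letter multiplicities in GIGIGIFI: F×1, G×3, I×4.
So there are 8! / (4!·3!) = 280 distinguishable arrangements.

280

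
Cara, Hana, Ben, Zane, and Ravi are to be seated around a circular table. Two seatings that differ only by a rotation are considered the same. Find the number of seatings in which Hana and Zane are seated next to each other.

12

Glue Hana and Zane into a block (2 internal orders). Seating 4 units around a circle gives (3)! arrangements.
So 2 × (3)! = 2 × 6 = 12.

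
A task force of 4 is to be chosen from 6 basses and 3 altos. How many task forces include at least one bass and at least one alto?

With no constraint there are C(9,4) = 126 possible selections.
Selections missing a whole group: no basses → C(3,4) = 0; no altos → C(6,4) = 15.
Both groups omitted at once is impossible, so 126 − 15 = 111.

111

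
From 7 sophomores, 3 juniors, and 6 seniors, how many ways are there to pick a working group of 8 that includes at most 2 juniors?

11583

Split by how many juniors are chosen (0 through 2).
Sum: C(3,0)·C(13,8) + C(3,1)·C(13,7) + C(3,2)·C(13,6) = 1287 + 5148 + 5148 = 11583.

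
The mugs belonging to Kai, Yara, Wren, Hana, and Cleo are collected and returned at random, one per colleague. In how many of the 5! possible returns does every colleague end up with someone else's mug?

This is the derangement count D_5: permutations of 5 items with no fixed point.
By inclusion–exclusion this is Σ_{j=0}^{5} (−1)^j C(5,j)·(5−j)!.
Computing: 120 − 120 + 60 − 20 + 5 − 1 = 44.

44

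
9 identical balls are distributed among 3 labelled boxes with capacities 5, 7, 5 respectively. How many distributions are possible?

32

Ignoring the caps, the number of non-negative solutions to x_1+…+x_3 = 9 is C(11,2) = 55.
Subtract solutions that violate a single cap (substitute x_i' = x_i − (cap_i+1)): x_1 ≥ 6 gives C(5,2) = 10; x_2 ≥ 8 gives C(3,2) = 3; x_3 ≥ 6 gives C(5,2) = 10. Together 23.
No two caps can be exceeded simultaneously, so the pair terms are all 0.
By inclusion–exclusion the count is 55 − 23 + 0 = 32.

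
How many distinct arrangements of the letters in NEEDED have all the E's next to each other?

Treat the 3 copies of E as a single block. The multiset to arrange is then {EEE, D, D, N}, 4 items in all.
That gives (4)!/(2!) = 12 arrangements.

12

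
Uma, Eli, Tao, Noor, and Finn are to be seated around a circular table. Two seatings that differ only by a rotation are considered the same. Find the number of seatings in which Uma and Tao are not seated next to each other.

All circular seatings of 5 people number (4)! = 24.
Seatings with Uma beside Tao: treat them as a block with 2 internal orders, giving 2 × (3)! = 12.
Subtracting, 24 − 12 = 12.

12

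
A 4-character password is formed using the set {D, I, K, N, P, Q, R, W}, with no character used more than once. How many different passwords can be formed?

Choose and order 4 of the 8 symbols: the first character has 8 options, the next 7, then 6, 5.
That product is 8 × 7 × 6 × 5 = 1680.

1680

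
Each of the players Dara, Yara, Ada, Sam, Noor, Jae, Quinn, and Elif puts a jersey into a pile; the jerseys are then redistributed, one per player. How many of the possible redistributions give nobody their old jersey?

14833

This is the derangement count D_8: permutations of 8 items with no fixed point.
By inclusion–exclusion this is Σ_{j=0}^{8} (−1)^j C(8,j)·(8−j)!.
Computing: 40320 − 40320 + 20160 − 6720 + 1680 − 336 + 56 − 8 + 1 = 14833.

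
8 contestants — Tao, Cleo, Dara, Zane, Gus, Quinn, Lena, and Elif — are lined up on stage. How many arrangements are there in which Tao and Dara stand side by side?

10080

Place the 6 others and the Tao-Dara pair as 7 objects in a line; the pair has 2 internal arrangements.
That gives 2 × 7! = 2 × 5040 = 10080.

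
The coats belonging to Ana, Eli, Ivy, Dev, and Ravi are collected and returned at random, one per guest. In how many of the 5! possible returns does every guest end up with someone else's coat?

44

This is the derangement count D_5: permutations of 5 items with no fixed point.
By inclusion–exclusion this is Σ_{j=0}^{5} (−1)^j C(5,j)·(5−j)!.
Computing: 120 − 120 + 60 − 20 + 5 − 1 = 44.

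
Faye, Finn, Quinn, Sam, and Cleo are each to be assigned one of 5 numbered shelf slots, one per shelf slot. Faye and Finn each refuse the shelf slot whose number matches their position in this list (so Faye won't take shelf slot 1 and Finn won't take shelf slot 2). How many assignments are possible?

Let Aᵢ (for i ∈ {1, 2}) be the placements that put person i in their forbidden shelf slot. Any j of these fix j positions, leaving (5−j)! ways to fill the rest, and there are C(2,j) ways to pick which j.
By inclusion–exclusion, the number of valid placements is Σ_{j=0}^{2} (−1)^j C(2,j)·(5−j)!.
Computing: 120 − 48 + 6 = 78.

78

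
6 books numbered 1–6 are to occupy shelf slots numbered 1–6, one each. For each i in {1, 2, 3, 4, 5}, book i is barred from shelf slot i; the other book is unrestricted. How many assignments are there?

309

Let Aᵢ (for 1 ≤ i ≤ 5) be the placements that put book i in its forbidden shelf slot. Any j of these fix j positions, leaving (6−j)! ways to fill the rest, and there are C(5,j) ways to pick which j.
By inclusion–exclusion, the number of valid placements is Σ_{j=0}^{5} (−1)^j C(5,j)·(6−j)!.
Computing: 720 − 600 + 240 − 60 + 10 − 1 = 309.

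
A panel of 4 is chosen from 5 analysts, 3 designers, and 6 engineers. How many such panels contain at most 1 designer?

825

Split by how many designers are chosen (0 through 1).
Sum: C(3,0)·C(11,4) + C(3,1)·C(11,3) = 330 + 495 = 825.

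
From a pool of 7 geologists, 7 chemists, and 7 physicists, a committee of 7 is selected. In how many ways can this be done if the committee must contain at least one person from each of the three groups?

Total 7-person selections from all 21: C(21,7) = 116280.
Subtract selections that omit an entire group: no geologists → C(14,7) = 3432; no chemists → C(14,7) = 3432; no physicists → C(14,7) = 3432.
Add back selections omitting two groups (i.e. drawn from a single group): C(7,7) + C(7,7) + C(7,7) = 3.
By inclusion–exclusion: 116280 − 10296 + 3 = 105987.

105987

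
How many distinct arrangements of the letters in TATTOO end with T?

30

With the last slot taken by T, it remains to arrange the other 5 letters (ATTOO).
Those 5 letters have O appearing twice and T appearing twice, giving (5)!/(2!·2!) = 30.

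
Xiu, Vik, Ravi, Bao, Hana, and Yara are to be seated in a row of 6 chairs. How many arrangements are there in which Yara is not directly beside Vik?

There are 6! = 720 arrangements in all. If Yara and Vik are adjacent, merging them into one block gives 2·(5)! = 240 arrangements.
So 720 − 240 = 480 arrangements keep them apart.

480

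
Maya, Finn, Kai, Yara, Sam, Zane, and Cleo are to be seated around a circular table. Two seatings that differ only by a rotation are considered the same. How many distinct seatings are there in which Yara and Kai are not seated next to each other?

Without the restriction there are (6)! = 720 seatings.
Seatings with Yara beside Kai: treat them as a block with 2 internal orders, giving 2 × (5)! = 240.
Subtracting, 720 − 240 = 480.

480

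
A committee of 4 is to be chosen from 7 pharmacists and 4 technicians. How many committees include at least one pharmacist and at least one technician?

With no constraint there are C(11,4) = 330 possible selections.
Subtract selections that omit an entire group: no pharmacists → C(4,4) = 1; no technicians → C(7,4) = 35.
Both groups omitted at once is impossible, so 330 − 36 = 294.

294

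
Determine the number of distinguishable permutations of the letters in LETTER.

180

LETTER has 6 letters with E appearing twice and T appearing twice.
The number of distinct arrangements is 6!/(2!·2!) = 720/4 = 180.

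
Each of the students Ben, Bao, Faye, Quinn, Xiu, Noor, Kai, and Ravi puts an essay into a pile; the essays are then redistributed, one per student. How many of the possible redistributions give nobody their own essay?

This is the derangement count D_8: permutations of 8 items with no fixed point.
By inclusion–exclusion this is Σ_{j=0}^{8} (−1)^j C(8,j)·(8−j)!.
Computing: 40320 − 40320 + 20160 − 6720 + 1680 − 336 + 56 − 8 + 1 = 14833.

14833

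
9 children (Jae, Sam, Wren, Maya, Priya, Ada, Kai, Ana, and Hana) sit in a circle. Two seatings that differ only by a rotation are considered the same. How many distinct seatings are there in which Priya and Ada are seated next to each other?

Treat {Priya, Ada} as one unit (2 internal orders) and seat the resulting 8 units around the table: (7)! circular arrangements.
So 2 × (7)! = 2 × 5040 = 10080.

10080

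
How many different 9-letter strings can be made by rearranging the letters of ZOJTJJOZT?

ZOJTJJOZT has 9 letters with J appearing 3 times, O appearing twice, T appearing twice, and Z appearing twice.
So there are 9! / (3!·2!·2!·2!) = 7560 distinguishable arrangements.

7560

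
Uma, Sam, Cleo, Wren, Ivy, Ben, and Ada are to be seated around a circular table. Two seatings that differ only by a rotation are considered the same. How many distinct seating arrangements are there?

720

Seat Uma anywhere (absorbing the rotational symmetry), then permute the other 6: (6)! = 720.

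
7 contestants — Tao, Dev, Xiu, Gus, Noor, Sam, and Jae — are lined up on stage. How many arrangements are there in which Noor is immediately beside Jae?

1440

Treat {Noor, Jae} as a single unit. There are 6 units to order, and the pair itself can be ordered 2 ways.
That gives 2 × 6! = 2 × 720 = 1440.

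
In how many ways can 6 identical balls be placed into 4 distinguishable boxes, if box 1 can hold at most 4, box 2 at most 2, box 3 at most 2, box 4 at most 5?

40

Ignoring the caps, the number of non-negative solutions to x_1+…+x_4 = 6 is C(9,3) = 84.
Subtract solutions that violate a single cap (substitute x_i' = x_i − (cap_i+1)): x_1 ≥ 5 gives C(4,3) = 4; x_2 ≥ 3 gives C(6,3) = 20; x_3 ≥ 3 gives C(6,3) = 20; x_4 ≥ 6 gives C(3,3) = 1. Together 45.
Add back pairs where two caps are both exceeded: 0 + 0 + 0 + 1 + 0 + 0 = 1.
By inclusion–exclusion the count is 84 − 45 + 1 = 40.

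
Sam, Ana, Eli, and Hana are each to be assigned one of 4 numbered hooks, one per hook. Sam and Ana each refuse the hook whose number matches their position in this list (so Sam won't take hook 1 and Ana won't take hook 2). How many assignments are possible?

Let Aᵢ (for i ∈ {1, 2}) be the placements that put person i in their forbidden hook. Any j of these fix j positions, leaving (4−j)! ways to fill the rest, and there are C(2,j) ways to pick which j.
By inclusion–exclusion, the number of valid placements is Σ_{j=0}^{2} (−1)^j C(2,j)·(4−j)!.
Computing: 24 − 12 + 2 = 14.

14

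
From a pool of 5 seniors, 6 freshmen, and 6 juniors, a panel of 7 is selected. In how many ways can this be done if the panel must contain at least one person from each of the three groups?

17996

Unrestricted: C(17,7) = 19448 ways to pick any 7 of the 17.
Selections missing a whole group: no seniors → C(12,7) = 792; no freshmen → C(11,7) = 330; no juniors → C(11,7) = 330.
Add back selections omitting two groups (i.e. drawn from a single group): C(5,7) + C(6,7) + C(6,7) = 0.
By inclusion–exclusion: 19448 − 1452 + 0 = 17996.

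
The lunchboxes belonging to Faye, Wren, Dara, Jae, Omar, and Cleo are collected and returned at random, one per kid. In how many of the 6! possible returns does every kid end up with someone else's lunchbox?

265

This is the derangement count D_6: permutations of 6 items with no fixed point.
By inclusion–exclusion this is Σ_{j=0}^{6} (−1)^j C(6,j)·(6−j)!.
Computing: 720 − 720 + 360 − 120 + 30 − 6 + 1 = 265.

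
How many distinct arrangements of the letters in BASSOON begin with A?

Fix A in the first position and arrange the remaining 6 letters.
Those 6 letters have O appearing twice and S appearing twice, giving (6)!/(2!·2!) = 180.

180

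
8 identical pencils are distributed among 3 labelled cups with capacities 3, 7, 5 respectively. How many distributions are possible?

Ignoring the caps, the number of non-negative solutions to x_1+…+x_3 = 8 is C(10,2) = 45.
Subtract solutions that violate a single cap (substitute x_i' = x_i − (cap_i+1)): x_1 ≥ 4 gives C(6,2) = 15; x_2 ≥ 8 gives C(2,2) = 1; x_3 ≥ 6 gives C(4,2) = 6. Together 22.
No two caps can be exceeded simultaneously, so the pair terms are all 0.
By inclusion–exclusion the count is 45 − 22 + 0 = 23.

23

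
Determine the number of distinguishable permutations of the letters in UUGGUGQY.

The 8 letters of UUGGUGQY have repeats: G appearing 3 times and U appearing 3 times.
The number of distinct arrangements is 8!/(3!·3!) = 40320/36 = 1120.

1120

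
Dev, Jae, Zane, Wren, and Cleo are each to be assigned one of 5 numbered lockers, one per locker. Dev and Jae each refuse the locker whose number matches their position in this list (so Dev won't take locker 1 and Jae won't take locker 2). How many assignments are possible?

Let Aᵢ (for i ∈ {1, 2}) be the placements that put person i in their forbidden locker. Any j of these fix j positions, leaving (5−j)! ways to fill the rest, and there are C(2,j) ways to pick which j.
By inclusion–exclusion, the number of valid placements is Σ_{j=0}^{2} (−1)^j C(2,j)·(5−j)!.
Computing: 120 − 48 + 6 = 78.

78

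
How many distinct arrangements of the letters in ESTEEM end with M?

Fix M in the last position and arrange the remaining 5 letters.
Those 5 letters have E appearing 3 times, giving (5)!/(3!) = 20.

20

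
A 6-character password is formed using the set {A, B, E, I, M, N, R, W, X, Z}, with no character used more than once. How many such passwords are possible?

Choose and order 6 of the 10 symbols: the first character has 10 options, the next 9, and so on down to 5.
That product is 10 × 9 × 8 × 7 × 6 × 5 = 151200.

151200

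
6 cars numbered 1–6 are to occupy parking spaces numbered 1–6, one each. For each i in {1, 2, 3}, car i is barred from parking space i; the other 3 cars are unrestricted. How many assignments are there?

426

Let Aᵢ (for i ∈ {1, 2, 3}) be the placements that put car i in its forbidden parking space. Any j of these fix j positions, leaving (6−j)! ways to fill the rest, and there are C(3,j) ways to pick which j.
By inclusion–exclusion, the number of valid placements is Σ_{j=0}^{3} (−1)^j C(3,j)·(6−j)!.
Computing: 720 − 360 + 72 − 6 = 426.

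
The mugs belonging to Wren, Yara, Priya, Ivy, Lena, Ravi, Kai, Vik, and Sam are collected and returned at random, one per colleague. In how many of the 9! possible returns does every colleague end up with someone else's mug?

133496

Let Aᵢ be the assignments in which colleague i gets their own mug. We want the size of the complement of A₁∪…∪A_9.
By inclusion–exclusion this is Σ_{j=0}^{9} (−1)^j C(9,j)·(9−j)!.
Computing: 362880 − 362880 + 181440 − 60480 + 15120 − 3024 + 504 − 72 + 9 − 1 = 133496.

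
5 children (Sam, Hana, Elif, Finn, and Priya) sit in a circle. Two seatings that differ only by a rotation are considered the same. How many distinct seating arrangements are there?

24

Around a circle, 5 distinct people have 5!/5 = (4)! = 24 rotationally distinct seatings.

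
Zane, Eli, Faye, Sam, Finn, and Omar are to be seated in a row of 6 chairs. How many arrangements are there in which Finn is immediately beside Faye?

Glue Finn and Faye into one block (2 internal orders), leaving 5 units to arrange in a row.
That gives 2 × 5! = 2 × 120 = 240.

240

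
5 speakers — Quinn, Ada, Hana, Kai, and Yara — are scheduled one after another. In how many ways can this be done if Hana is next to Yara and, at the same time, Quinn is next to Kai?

Treat {Hana,Yara} as one block (2 orders) and {Quinn,Kai} as another (2 orders).
That leaves 3 units to arrange: 2 × 2 × 3! = 4 × 6 = 24.

24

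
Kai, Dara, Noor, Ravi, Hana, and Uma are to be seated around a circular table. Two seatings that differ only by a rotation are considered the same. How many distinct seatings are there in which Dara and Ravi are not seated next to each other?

All circular seatings of 6 people number (5)! = 120.
Seatings with Dara beside Ravi: treat them as a block with 2 internal orders, giving 2 × (4)! = 48.
Subtracting, 120 − 48 = 72.

72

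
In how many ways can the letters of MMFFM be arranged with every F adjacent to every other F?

Treat the 2 copies of F as a single block. The multiset to arrange is then {FF, M, M, M}, 4 items in all.
That gives (4)!/(3!) = 4 arrangements.

4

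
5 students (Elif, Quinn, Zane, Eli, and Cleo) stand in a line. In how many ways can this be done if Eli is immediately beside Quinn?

48

Treat {Eli, Quinn} as a single unit. There are 4 units to order, and the pair itself can be ordered 2 ways.
That gives 2 × 4! = 2 × 24 = 48.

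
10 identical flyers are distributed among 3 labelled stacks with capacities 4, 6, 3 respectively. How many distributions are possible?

10

Without the upper bounds there are C(12,2) = 66 ways to split 10 among 3 stacks.
Subtract solutions that violate a single cap (substitute x_i' = x_i − (cap_i+1)): x_1 ≥ 5 gives C(7,2) = 21; x_2 ≥ 7 gives C(5,2) = 10; x_3 ≥ 4 gives C(8,2) = 28. Together 59.
Add back pairs where two caps are both exceeded: 0 + 3 + 0 = 3.
By inclusion–exclusion the count is 66 − 59 + 3 = 10.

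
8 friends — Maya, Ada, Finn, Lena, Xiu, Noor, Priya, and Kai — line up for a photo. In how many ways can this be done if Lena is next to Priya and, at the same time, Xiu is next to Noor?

2880

Treat {Lena,Priya} as one block (2 orders) and {Xiu,Noor} as another (2 orders).
That leaves 6 units to arrange: 2 × 2 × 6! = 4 × 720 = 2880.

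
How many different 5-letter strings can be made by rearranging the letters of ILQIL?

ILQIL has 5 letters with I appearing twice and L appearing twice.
Dividing 5! = 120 by 2!·2! = 4 for the repeated letters gives 30.

30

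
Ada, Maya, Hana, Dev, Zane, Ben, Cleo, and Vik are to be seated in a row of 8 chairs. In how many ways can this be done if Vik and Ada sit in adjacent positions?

Treat {Vik, Ada} as a single unit. There are 7 units to order, and the pair itself can be ordered 2 ways.
So the count is 2·(7)! = 10080.

10080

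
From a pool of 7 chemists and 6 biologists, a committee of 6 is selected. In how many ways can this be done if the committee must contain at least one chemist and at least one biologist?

With no constraint there are C(13,6) = 1716 possible selections.
Subtract selections that omit an entire group: no chemists → C(6,6) = 1; no biologists → C(7,6) = 7.
Both groups omitted at once is impossible, so 1716 − 8 = 1708.

1708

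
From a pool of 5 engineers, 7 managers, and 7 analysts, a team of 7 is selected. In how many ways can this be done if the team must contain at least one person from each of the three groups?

45374

With no constraint there are C(19,7) = 50388 possible selections.
Subtract selections that omit an entire group: no engineers → C(14,7) = 3432; no managers → C(12,7) = 792; no analysts → C(12,7) = 792.
Add back selections omitting two groups (i.e. drawn from a single group): C(5,7) + C(7,7) + C(7,7) = 2.
By inclusion–exclusion: 50388 − 5016 + 2 = 45374.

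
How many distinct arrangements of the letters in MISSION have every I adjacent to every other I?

360

Treat the 2 copies of I as a single block. The multiset to arrange is then {II, M, N, O, S, S}, 6 items in all.
That gives (6)!/(2!) = 360 arrangements.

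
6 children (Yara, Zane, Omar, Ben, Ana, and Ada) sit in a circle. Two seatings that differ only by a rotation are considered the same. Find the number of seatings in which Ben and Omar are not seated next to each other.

All circular seatings of 6 people number (5)! = 120.
Those with Ben next to Omar: fuse the pair into one unit and seat 5 units around a circle — 2·(4)! = 48.
Subtracting, 120 − 48 = 72.

72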